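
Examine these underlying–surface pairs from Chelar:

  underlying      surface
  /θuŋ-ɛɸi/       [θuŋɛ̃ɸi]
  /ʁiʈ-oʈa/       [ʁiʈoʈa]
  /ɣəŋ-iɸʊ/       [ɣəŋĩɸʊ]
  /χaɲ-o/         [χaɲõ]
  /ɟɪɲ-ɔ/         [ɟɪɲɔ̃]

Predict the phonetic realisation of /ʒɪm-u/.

The data show progressive nasality assimilation (vowel nasalisation): /ɛ/ → [ɛ̃] after /ŋ/; /i/ → [ĩ] after /ŋ/; /o/ → [õ] after /ɲ/; /ɔ/ → [ɔ̃] after /ɲ/ — a vowel is nasalised by an immediately preceding nasal consonant.
No change occurs in [ʁiʈoʈa] because the vowel at the boundary is adjacent to an oral consonant, not a nasal (/o/ next to /ʈ/).
The vowel /u/ is adjacent to the preceding nasal /m/, so it acquires [+nasal] and surfaces as [ũ].

[ʒɪmũ]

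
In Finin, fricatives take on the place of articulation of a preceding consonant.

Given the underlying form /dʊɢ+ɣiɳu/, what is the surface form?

[dʊɢʁiɳu]

/ɣ/ is a voiced velar fricative. The preceding trigger /ɢ/ is uvular, so /ɣ/ must become uvular as well.
The voiced uvular fricative is [ʁ], so /ɣ/ → [ʁ].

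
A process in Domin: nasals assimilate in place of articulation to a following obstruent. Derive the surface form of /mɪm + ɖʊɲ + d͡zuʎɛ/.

[mɪɳɖʊnd͡zuʎɛ]

The rule targets /m/ (voiced bilabial nasal), which sits before the trigger /ɖ/ (retroflex).
Changing only its place to retroflex gives [ɳ] — the voiced retroflex nasal.
At the second juncture, /ɲ/ likewise becomes [n] adjacent to /d͡z/.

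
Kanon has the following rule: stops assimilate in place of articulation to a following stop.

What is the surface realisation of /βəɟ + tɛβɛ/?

[βədtɛβɛ]

/ɟ/ is a voiced palatal stop. The following trigger /t/ is alveolar, so /ɟ/ must become alveolar as well.
Changing only its place to alveolar gives [d] — the voiced alveolar stop.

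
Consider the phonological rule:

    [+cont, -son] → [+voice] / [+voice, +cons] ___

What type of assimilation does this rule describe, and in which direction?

progressive voicing assimilation

The target ([+cont, -son], fricatives) acquires [+voice] next to a voiced consonant ([+voice, +cons]) — it takes on the voicing of its neighbour, so the feature that spreads is voicing.
The conditioning segment sits to the left of the focus bar, meaning the trigger precedes the segment that changes — progressive assimilation.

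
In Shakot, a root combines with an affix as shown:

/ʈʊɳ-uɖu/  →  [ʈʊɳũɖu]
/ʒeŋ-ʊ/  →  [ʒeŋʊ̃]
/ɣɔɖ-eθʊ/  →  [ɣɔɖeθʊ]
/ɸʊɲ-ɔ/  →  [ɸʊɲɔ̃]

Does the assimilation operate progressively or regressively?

The vowel /u/ surfaces as nasalised [ũ] next to the preceding nasal /ɳ/ — it has acquired the [+nasal] feature of its neighbour.
The other forms show the same pattern: /ʊ/ → [ʊ̃] after /ŋ/; /ɔ/ → [ɔ̃] after /ɲ/ — each time a vowel is nasalised next to a preceding nasal.
No change occurs in [ɣɔɖeθʊ] because the vowel at the boundary is adjacent to an oral consonant, not a nasal (/e/ next to /ɖ/).
Because the conditioning nasal is to the left of the vowel that changes, the process is progressive (perseverative).

progressive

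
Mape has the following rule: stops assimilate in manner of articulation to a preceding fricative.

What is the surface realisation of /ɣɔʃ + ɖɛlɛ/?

/ɖ/ is a voiced retroflex stop. The preceding trigger /ʃ/ is a fricative, so /ɖ/ must become a fricative as well.
The voiced retroflex fricative is [ʐ], so /ɖ/ → [ʐ].

[ɣɔʃʐɛlɛ]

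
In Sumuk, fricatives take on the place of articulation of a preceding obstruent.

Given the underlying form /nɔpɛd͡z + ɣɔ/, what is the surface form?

[nɔpɛd͡zzɔ]

The rule targets /ɣ/ (voiced velar fricative), which sits after the trigger /d͡z/ (alveolar).
A voiced alveolar fricative is [z], so the surface segment is [z].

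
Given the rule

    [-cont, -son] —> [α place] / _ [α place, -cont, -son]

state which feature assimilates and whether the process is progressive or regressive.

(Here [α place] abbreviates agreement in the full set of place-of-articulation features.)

The rule copies the place features (abbreviated [place]) from the environment onto the target, so the assimilating feature is place.
Since the environment is written after the underscore, the trigger follows the target; the direction is regressive.

regressive place assimilation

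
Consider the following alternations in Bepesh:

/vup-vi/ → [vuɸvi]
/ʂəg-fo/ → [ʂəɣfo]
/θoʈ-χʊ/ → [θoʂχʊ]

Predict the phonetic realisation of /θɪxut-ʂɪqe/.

[θɪxusʂɪqe]

The data show regressive manner assimilation: /p/ → [ɸ] before /v/; /g/ → [ɣ] before /f/; /ʈ/ → [ʂ] before /χ/. In each pair only manner changes, matching the following consonant, while place and voice stay constant.
The rule targets /t/ (voiceless alveolar stop), which sits before the trigger /ʂ/ (fricative).
The voiceless alveolar fricative is [s], so /t/ → [s].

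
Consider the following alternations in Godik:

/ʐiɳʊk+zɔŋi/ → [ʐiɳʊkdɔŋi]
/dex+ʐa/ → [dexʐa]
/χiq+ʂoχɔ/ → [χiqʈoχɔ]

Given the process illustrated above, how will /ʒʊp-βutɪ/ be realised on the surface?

The data show progressive manner assimilation: /z/ → [d] after /k/; /ʂ/ → [ʈ] after /q/. In each pair only manner changes, matching the preceding consonant, while place and voice stay constant.
Nothing changes in [dexʐa]: there the adjacent consonants already agree in manner (/ʐ/ and /x/ are both fricatives), so this form is consistent with the same rule.
/β/ is a voiced bilabial fricative. The preceding trigger /p/ is a stop, so /β/ must become a stop as well.
Changing only its manner to stop gives [b] — the voiced bilabial stop.

[ʒʊpbutɪ]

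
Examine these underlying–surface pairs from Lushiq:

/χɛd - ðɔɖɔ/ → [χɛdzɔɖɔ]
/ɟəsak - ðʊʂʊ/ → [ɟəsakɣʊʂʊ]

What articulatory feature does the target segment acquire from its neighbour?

place

The segment that alternates is /ð/, which surfaces as [z] when adjacent to /d/.
The change dental → alveolar matches the place of the preceding /d/, identifying this as place assimilation.
The other alternating form patterns the same way: /ð/ → [ɣ] after /k/ (dental → velar, matching velar) — only place changes, and always toward the preceding segment.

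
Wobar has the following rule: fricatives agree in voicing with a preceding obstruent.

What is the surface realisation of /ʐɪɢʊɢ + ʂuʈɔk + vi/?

The rule targets /ʂ/ (voiceless retroflex fricative), which sits after the trigger /ɢ/ (voiced).
A voiced retroflex fricative is [ʐ], so the surface segment is [ʐ].
At the second juncture, /v/ likewise becomes [f] adjacent to /k/.

[ʐɪɢʊɢʐuʈɔkfi]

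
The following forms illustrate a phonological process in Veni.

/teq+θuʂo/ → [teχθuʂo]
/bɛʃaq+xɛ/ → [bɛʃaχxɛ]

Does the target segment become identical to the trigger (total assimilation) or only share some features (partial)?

partial assimilation

Comparing underlying and surface forms, /q/ → [χ] is the alternation; the neighbouring /θ/ is constant.
/q/ is a stop while /θ/ is a fricative; the output [χ] is a fricative, matching the trigger — so the feature that spreads is manner.
Place and voice are unchanged, so the assimilation is partial, not total.
Checking the remaining alternation: /q/ → [χ] before /x/ (stop → fricative, matching a fricative) — only manner changes, and always toward the following segment.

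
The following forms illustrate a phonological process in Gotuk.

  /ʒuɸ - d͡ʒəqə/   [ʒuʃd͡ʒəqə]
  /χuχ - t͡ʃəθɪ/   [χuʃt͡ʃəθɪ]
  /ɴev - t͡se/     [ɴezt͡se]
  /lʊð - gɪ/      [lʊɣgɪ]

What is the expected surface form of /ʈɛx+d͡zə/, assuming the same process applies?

[ʈɛsd͡zə]

The data show regressive place assimilation: /ɸ/ → [ʃ] before /d͡ʒ/; /χ/ → [ʃ] before /t͡ʃ/; /v/ → [z] before /t͡s/; /ð/ → [ɣ] before /g/. In each pair only place changes, matching the following consonant, while manner and voice stay constant.
/x/ is a voiceless velar fricative. The following trigger /d͡z/ is alveolar, so /x/ must become alveolar as well.
A voiceless alveolar fricative is [s], so the surface segment is [s].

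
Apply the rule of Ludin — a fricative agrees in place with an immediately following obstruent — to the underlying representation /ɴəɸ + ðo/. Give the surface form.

[ɴəθðo]

The rule targets /ɸ/ (voiceless bilabial fricative), which sits before the trigger /ð/ (dental).
The voiceless dental fricative is [θ], so /ɸ/ → [θ].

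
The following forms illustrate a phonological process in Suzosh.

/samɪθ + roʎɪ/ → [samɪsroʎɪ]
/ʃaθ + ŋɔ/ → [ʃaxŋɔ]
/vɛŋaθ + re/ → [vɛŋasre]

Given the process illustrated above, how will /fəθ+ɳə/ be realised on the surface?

[fəʂɳə]

The data show regressive place assimilation: /θ/ → [s] before /r/; /θ/ → [x] before /ŋ/. In each pair only place changes, matching the following consonant, while manner and voice stay constant.
The rule targets /θ/ (voiceless dental fricative), which sits before the trigger /ɳ/ (retroflex).
A voiceless retroflex fricative is [ʂ], so the surface segment is [ʂ].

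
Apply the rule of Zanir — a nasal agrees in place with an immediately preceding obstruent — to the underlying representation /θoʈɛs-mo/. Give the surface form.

/m/ is a voiced bilabial nasal. The preceding trigger /s/ is alveolar, so /m/ must become alveolar as well.
Changing only its place to alveolar gives [n] — the voiced alveolar nasal.

[θoʈɛsno]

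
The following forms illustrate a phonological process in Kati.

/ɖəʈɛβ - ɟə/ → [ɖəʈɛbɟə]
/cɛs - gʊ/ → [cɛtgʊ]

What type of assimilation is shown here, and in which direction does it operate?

regressive manner assimilation

The segment that alternates is /β/, which surfaces as [b] when adjacent to /ɟ/.
/β/ is a fricative while /ɟ/ is a stop; the output [b] is a stop, matching the trigger — so the feature that spreads is manner.
Place and voice are unchanged, so the assimilation is partial, not total.
The other alternating form patterns the same way: /s/ → [t] before /g/ (fricative → stop, matching a stop) — only manner changes, and always toward the following segment.
Since the segment that changes precedes the conditioning segment, the assimilation is regressive.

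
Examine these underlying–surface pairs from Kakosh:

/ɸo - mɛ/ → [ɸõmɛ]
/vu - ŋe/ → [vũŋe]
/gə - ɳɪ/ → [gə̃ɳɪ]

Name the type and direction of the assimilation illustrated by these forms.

regressive nasality assimilation (vowel nasalisation)

The vowel /o/ surfaces as nasalised [õ] next to the following nasal /m/ — it has acquired the [+nasal] feature of its neighbour.
The other forms show the same pattern: /u/ → [ũ] before /ŋ/; /ə/ → [ə̃] before /ɳ/ — each time a vowel is nasalised next to a following nasal.
Because the conditioning nasal is to the right of the vowel that changes, the process is regressive (anticipatory).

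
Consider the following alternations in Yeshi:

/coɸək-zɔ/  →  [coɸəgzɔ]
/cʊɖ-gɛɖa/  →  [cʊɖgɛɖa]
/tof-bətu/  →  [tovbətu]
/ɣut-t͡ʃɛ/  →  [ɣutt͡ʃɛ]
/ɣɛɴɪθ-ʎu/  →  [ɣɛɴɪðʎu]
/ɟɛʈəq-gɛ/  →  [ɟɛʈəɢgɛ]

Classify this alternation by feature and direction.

regressive voicing assimilation

The segment that alternates is /k/, which surfaces as [g] when adjacent to /z/.
The change voiceless → voiced matches the voicing of the following /z/, identifying this as voicing assimilation.
Place and manner are unchanged, so the assimilation is partial, not total.
The other alternating forms pattern the same way: /f/ → [v] before /b/ (voiceless → voiced, matching voiced); /θ/ → [ð] before /ʎ/ (voiceless → voiced, matching voiced); /q/ → [ɢ] before /g/ (voiceless → voiced, matching voiced) — only voicing changes, and always toward the following segment.
No alternation appears in [cʊɖgɛɖa], [ɣutt͡ʃɛ]: there the adjacent consonants already agree in voicing (/ɖ/ and /g/ are both voiced; /t/ and /t͡ʃ/ are both voiceless), so these forms are consistent with the same rule.
Since the segment that changes precedes the conditioning segment, the assimilation is regressive.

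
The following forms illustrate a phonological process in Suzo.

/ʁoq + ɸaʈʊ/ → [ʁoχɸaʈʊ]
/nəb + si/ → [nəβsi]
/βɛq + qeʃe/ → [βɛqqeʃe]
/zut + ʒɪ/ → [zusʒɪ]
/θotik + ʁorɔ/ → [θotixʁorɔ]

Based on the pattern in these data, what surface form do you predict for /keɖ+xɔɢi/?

The data show regressive manner assimilation: /q/ → [χ] before /ɸ/; /b/ → [β] before /s/; /t/ → [s] before /ʒ/; /k/ → [x] before /ʁ/. In each pair only manner changes, matching the following consonant, while place and voice stay constant.
No alternation appears in [βɛqqeʃe]: there the adjacent consonants already agree in manner (/q/ and /q/ are both stops), so this form is consistent with the same rule.
/ɖ/ is a voiced retroflex stop. The following trigger /x/ is a fricative, so /ɖ/ must become a fricative as well.
A voiced retroflex fricative is [ʐ], so the surface segment is [ʐ].

[keʐxɔɢi]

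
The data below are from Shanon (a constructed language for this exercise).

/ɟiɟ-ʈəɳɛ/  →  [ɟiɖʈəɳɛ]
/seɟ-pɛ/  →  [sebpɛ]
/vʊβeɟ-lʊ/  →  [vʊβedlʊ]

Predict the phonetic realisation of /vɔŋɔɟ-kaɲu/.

[vɔŋɔgkaɲu]

The data show regressive place assimilation: /ɟ/ → [ɖ] before /ʈ/; /ɟ/ → [b] before /p/; /ɟ/ → [d] before /l/. In each pair only place changes, matching the following consonant, while manner and voice stay constant.
/ɟ/ is a voiced palatal stop. The following trigger /k/ is velar, so /ɟ/ must become velar as well.
Changing only its place to velar gives [g] — the voiced velar stop.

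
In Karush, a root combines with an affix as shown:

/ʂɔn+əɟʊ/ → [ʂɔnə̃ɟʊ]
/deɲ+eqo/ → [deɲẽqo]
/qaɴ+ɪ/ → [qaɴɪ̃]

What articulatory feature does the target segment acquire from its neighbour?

The vowel /ə/ surfaces as nasalised [ə̃] next to the preceding nasal /n/ — it has acquired the [+nasal] feature of its neighbour.
The other forms show the same pattern: /e/ → [ẽ] after /ɲ/; /ɪ/ → [ɪ̃] after /ɴ/ — each time a vowel is nasalised next to a preceding nasal.

nasality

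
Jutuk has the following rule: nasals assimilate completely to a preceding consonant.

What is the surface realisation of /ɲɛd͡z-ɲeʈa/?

/ɲ/ is the segment targeted by the rule; it sits immediately after /d͡z/, so it assimilates completely and surfaces as [d͡z].

[ɲɛd͡zd͡zeʈa]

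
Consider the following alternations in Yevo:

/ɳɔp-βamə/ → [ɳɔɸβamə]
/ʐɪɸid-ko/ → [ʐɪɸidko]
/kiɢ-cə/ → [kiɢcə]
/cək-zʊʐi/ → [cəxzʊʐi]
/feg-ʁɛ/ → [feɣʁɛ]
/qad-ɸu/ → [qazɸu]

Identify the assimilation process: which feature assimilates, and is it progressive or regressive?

Comparing underlying and surface forms, /p/ → [ɸ] is the alternation; the neighbouring /β/ is constant.
The change stop → fricative matches the manner of the following /β/, identifying this as manner assimilation.
Place and voice are unchanged, so the assimilation is partial, not total.
The other alternating forms pattern the same way: /k/ → [x] before /z/ (stop → fricative, matching a fricative); /g/ → [ɣ] before /ʁ/ (stop → fricative, matching a fricative); /d/ → [z] before /ɸ/ (stop → fricative, matching a fricative) — only manner changes, and always toward the following segment.
Nothing changes in [ʐɪɸidko], [kiɢcə]: there the adjacent consonants already agree in manner (/d/ and /k/ are both stops; /ɢ/ and /c/ are both stops), so these forms are consistent with the same rule.
The trigger is the following segment, so the direction is regressive (anticipatory).

regressive manner assimilation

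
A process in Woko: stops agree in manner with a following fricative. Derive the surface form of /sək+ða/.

The rule targets /k/ (voiceless velar stop), which sits before the trigger /ð/ (fricative).
The voiceless velar fricative is [x], so /k/ → [x].

[səxða]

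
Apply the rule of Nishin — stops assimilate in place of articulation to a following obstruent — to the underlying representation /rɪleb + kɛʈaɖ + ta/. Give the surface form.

The rule targets /b/ (voiced bilabial stop), which sits before the trigger /k/ (velar).
A voiced velar stop is [g], so the surface segment is [g].
At the second juncture, /ɖ/ likewise becomes [d] adjacent to /t/.

[rɪlegkɛʈadta]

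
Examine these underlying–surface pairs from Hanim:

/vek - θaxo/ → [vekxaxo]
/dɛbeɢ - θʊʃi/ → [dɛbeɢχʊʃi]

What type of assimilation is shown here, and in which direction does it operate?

progressive place assimilation

The segment that alternates is /θ/, which surfaces as [x] when adjacent to /k/.
The change dental → velar matches the place of the preceding /k/, identifying this as place assimilation.
Manner and voice are unchanged, so the assimilation is partial, not total.
Checking the remaining alternation: /θ/ → [χ] after /ɢ/ (dental → uvular, matching uvular) — only place changes, and always toward the preceding segment.
Since the segment that changes follows the conditioning segment, the assimilation is progressive.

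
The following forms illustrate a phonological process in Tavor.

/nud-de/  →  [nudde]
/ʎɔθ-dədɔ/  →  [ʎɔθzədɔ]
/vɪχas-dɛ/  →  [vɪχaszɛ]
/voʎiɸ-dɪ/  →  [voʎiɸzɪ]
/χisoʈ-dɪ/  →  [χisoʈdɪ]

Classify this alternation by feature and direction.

progressive manner assimilation

The segment that alternates is /d/, which surfaces as [z] when adjacent to /θ/.
/d/ is a stop while /θ/ is a fricative; the output [z] is a fricative, matching the trigger — so the feature that spreads is manner.
Place and voice are unchanged, so the assimilation is partial, not total.
The other alternating forms pattern the same way: /d/ → [z] after /s/ (stop → fricative, matching a fricative); /d/ → [z] after /ɸ/ (stop → fricative, matching a fricative) — only manner changes, and always toward the preceding segment.
No alternation appears in [nudde], [χisoʈdɪ]: there the adjacent consonants already agree in manner (/d/ and /d/ are both stops; /d/ and /ʈ/ are both stops), so these forms are consistent with the same rule.
Since the segment that changes follows the conditioning segment, the assimilation is progressive.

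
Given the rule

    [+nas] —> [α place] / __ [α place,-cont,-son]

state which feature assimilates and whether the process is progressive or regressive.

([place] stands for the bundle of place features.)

The shared variable α links the value of the place features (abbreviated [place]) on the target to the same value on the neighbouring segment, so place is the feature that assimilates.
Since the environment is written after the underscore, the trigger follows the target; the direction is regressive.

regressive place assimilation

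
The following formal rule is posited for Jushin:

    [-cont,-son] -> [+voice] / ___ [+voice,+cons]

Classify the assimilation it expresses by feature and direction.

regressive voicing assimilation

The target ([-cont,-son], stops) acquires [+voice] next to a voiced consonant ([+voice,+cons]) — it takes on the voicing of its neighbour, so the feature that spreads is voicing.
Since the environment is written after the underscore, the trigger follows the target; the direction is regressive.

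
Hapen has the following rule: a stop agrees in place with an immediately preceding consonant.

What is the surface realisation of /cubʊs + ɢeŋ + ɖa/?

[cubʊsdeŋga]

/ɢ/ is a voiced uvular stop. The preceding trigger /s/ is alveolar, so /ɢ/ must become alveolar as well.
Changing only its place to alveolar gives [d] — the voiced alveolar stop.
The same rule applies at the second boundary: /ɖ/ → [g] next to /ŋ/.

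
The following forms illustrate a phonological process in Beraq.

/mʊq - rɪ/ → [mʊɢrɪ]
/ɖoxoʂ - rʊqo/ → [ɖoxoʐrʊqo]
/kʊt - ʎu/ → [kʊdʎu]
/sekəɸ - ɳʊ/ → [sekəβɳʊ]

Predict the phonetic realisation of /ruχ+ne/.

[ruʁne]

The data show regressive voicing assimilation: /q/ → [ɢ] before /r/; /ʂ/ → [ʐ] before /r/; /t/ → [d] before /ʎ/; /ɸ/ → [β] before /ɳ/. In each pair only voicing changes, matching the following consonant, while place and manner stay constant.
The rule targets /χ/ (voiceless uvular fricative), which sits before the trigger /n/ (voiced).
The voiced uvular fricative is [ʁ], so /χ/ → [ʁ].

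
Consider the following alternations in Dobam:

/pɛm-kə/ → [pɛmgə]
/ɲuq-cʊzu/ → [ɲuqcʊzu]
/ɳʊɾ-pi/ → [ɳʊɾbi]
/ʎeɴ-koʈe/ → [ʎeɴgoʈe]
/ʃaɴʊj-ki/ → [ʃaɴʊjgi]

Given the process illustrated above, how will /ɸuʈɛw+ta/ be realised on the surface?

[ɸuʈɛwda]

The data show progressive voicing assimilation: /k/ → [g] after /m/; /p/ → [b] after /ɾ/; /k/ → [g] after /ɴ/; /k/ → [g] after /j/. In each pair only voicing changes, matching the preceding consonant, while place and manner stay constant.
No alternation appears in [ɲuqcʊzu]: there the adjacent consonants already agree in voicing (/c/ and /q/ are both voiceless), so this form is consistent with the same rule.
The rule targets /t/ (voiceless alveolar stop), which sits after the trigger /w/ (voiced).
A voiced alveolar stop is [d], so the surface segment is [d].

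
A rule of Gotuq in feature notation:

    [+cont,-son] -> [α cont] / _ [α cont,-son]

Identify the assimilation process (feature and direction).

The rule copies [cont] (continuancy) from the environment onto the target fricatives; since [±cont] encodes the stop/fricative manner contrast, the assimilating dimension is manner.
Since the environment is written after the underscore, the trigger follows the target; the direction is regressive.

regressive manner assimilation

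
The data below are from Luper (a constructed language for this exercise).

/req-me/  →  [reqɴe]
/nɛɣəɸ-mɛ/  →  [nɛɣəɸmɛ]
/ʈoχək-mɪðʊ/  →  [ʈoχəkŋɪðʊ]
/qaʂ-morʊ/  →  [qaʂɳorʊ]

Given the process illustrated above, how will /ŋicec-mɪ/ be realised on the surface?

[ŋicecɲɪ]

The data show progressive place assimilation: /m/ → [ɴ] after /q/; /m/ → [ŋ] after /k/; /m/ → [ɳ] after /ʂ/. In each pair only place changes, matching the preceding consonant, while manner and voice stay constant.
Nothing changes in [nɛɣəɸmɛ]: there the adjacent consonants already agree in place (/m/ and /ɸ/ are both bilabial), so this form is consistent with the same rule.
/m/ is a voiced bilabial nasal. The preceding trigger /c/ is palatal, so /m/ must become palatal as well.
Changing only its place to palatal gives [ɲ] — the voiced palatal nasal.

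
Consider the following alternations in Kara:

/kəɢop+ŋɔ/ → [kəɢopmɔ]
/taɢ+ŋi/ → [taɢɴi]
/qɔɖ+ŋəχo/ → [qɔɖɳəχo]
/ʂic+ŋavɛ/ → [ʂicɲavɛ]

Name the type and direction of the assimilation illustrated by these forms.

Comparing underlying and surface forms, /ŋ/ → [m] is the alternation; the neighbouring /p/ is constant.
The change velar → bilabial matches the place of the preceding /p/, identifying this as place assimilation.
Manner and voice are unchanged, so the assimilation is partial, not total.
The other alternating forms pattern the same way: /ŋ/ → [ɴ] after /ɢ/ (velar → uvular, matching uvular); /ŋ/ → [ɳ] after /ɖ/ (velar → retroflex, matching retroflex); /ŋ/ → [ɲ] after /c/ (velar → palatal, matching palatal) — only place changes, and always toward the preceding segment.
The trigger is the preceding segment, so the direction is progressive (perseverative).

progressive place assimilation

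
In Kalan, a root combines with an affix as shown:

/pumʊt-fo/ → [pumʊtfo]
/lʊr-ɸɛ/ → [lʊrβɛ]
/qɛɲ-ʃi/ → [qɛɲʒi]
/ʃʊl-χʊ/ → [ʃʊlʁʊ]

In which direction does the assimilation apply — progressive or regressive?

The segment that alternates is /ɸ/, which surfaces as [β] when adjacent to /r/.
/ɸ/ is voiceless while /r/ is voiced; the output [β] is voiced, matching the trigger — so the feature that spreads is voicing.
Checking the remaining alternations: /ʃ/ → [ʒ] after /ɲ/ (voiceless → voiced, matching voiced); /χ/ → [ʁ] after /l/ (voiceless → voiced, matching voiced) — only voicing changes, and always toward the preceding segment.
Nothing changes in [pumʊtfo]: there the adjacent consonants already agree in voicing (/f/ and /t/ are both voiceless), so this form is consistent with the same rule.
The trigger is the preceding segment, so the direction is progressive (perseverative).

progressive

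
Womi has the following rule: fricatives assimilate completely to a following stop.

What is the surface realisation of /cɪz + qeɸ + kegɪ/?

[cɪqqekkegɪ]

/z/ is the segment targeted by the rule; it sits immediately before /q/, so it assimilates completely and surfaces as [q].
The same rule applies at the second boundary: /ɸ/ → [k] next to /k/.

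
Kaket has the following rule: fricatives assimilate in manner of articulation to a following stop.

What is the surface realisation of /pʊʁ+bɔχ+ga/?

[pʊɢbɔqga]

/ʁ/ is a voiced uvular fricative. The following trigger /b/ is a stop, so /ʁ/ must become a stop as well.
A voiced uvular stop is [ɢ], so the surface segment is [ɢ].
At the second juncture, /χ/ likewise becomes [q] adjacent to /g/.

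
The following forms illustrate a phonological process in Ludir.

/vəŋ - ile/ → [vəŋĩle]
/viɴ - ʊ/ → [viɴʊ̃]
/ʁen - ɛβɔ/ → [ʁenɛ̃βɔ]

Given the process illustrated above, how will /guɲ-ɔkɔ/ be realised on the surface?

The data show progressive nasality assimilation (vowel nasalisation): /i/ → [ĩ] after /ŋ/; /ʊ/ → [ʊ̃] after /ɴ/; /ɛ/ → [ɛ̃] after /n/ — a vowel is nasalised by an immediately preceding nasal consonant.
The vowel /ɔ/ is adjacent to the preceding nasal /ɲ/, so it acquires [+nasal] and surfaces as [ɔ̃].

[guɲɔ̃kɔ]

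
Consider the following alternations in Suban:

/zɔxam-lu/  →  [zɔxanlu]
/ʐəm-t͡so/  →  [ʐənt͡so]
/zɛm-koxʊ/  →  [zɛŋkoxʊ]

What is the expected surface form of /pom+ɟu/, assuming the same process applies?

The data show regressive place assimilation: /m/ → [n] before /l/; /m/ → [n] before /t͡s/; /m/ → [ŋ] before /k/. In each pair only place changes, matching the following consonant, while manner and voice stay constant.
The rule targets /m/ (voiced bilabial nasal), which sits before the trigger /ɟ/ (palatal).
The voiced palatal nasal is [ɲ], so /m/ → [ɲ].

[poɲɟu]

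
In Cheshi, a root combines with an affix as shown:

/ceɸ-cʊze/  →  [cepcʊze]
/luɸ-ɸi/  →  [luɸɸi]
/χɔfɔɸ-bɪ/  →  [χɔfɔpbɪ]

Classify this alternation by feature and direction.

Comparing underlying and surface forms, /ɸ/ → [p] is the alternation; the neighbouring /c/ is constant.
/ɸ/ is a fricative while /c/ is a stop; the output [p] is a stop, matching the trigger — so the feature that spreads is manner.
Place and voice are unchanged, so the assimilation is partial, not total.
Checking the remaining alternation: /ɸ/ → [p] before /b/ (fricative → stop, matching a stop) — only manner changes, and always toward the following segment.
Nothing changes in [luɸɸi]: there the adjacent consonants already agree in manner (/ɸ/ and /ɸ/ are both fricatives), so this form is consistent with the same rule.
The trigger is the following segment, so the direction is regressive (anticipatory).

regressive manner assimilation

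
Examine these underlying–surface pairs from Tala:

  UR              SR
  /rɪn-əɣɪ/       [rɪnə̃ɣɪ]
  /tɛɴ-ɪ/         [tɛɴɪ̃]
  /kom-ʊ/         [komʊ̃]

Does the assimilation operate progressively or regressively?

The vowel /ə/ surfaces as nasalised [ə̃] next to the preceding nasal /n/ — it has acquired the [+nasal] feature of its neighbour.
Likewise in the remaining data: /ɪ/ → [ɪ̃] after /ɴ/; /ʊ/ → [ʊ̃] after /m/ — each time a vowel is nasalised next to a preceding nasal.
Because the conditioning nasal is to the left of the vowel that changes, the process is progressive (perseverative).

progressive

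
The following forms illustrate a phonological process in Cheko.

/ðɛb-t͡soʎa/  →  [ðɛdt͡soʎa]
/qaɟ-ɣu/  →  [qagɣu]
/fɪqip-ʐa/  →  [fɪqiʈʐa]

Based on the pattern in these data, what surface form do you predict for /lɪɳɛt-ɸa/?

[lɪɳɛpɸa]

The data show regressive place assimilation: /b/ → [d] before /t͡s/; /ɟ/ → [g] before /ɣ/; /p/ → [ʈ] before /ʐ/. In each pair only place changes, matching the following consonant, while manner and voice stay constant.
The rule targets /t/ (voiceless alveolar stop), which sits before the trigger /ɸ/ (bilabial).
A voiceless bilabial stop is [p], so the surface segment is [p].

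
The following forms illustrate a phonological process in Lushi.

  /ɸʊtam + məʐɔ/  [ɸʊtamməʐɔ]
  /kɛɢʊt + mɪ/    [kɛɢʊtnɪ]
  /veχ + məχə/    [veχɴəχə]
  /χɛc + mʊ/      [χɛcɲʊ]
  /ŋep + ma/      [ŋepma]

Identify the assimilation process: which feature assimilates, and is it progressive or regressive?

progressive place assimilation

Comparing underlying and surface forms, /m/ → [n] is the alternation; the neighbouring /t/ is constant.
The change bilabial → alveolar matches the place of the preceding /t/, identifying this as place assimilation.
Manner and voice are unchanged, so the assimilation is partial, not total.
The same holds elsewhere in the data: /m/ → [ɴ] after /χ/ (bilabial → uvular, matching uvular); /m/ → [ɲ] after /c/ (bilabial → palatal, matching palatal) — only place changes, and always toward the preceding segment.
No alternation appears in [ɸʊtamməʐɔ], [ŋepma]: there the adjacent consonants already agree in place (/m/ and /m/ are both bilabial; /m/ and /p/ are both bilabial), so these forms are consistent with the same rule.
Since the segment that changes follows the conditioning segment, the assimilation is progressive.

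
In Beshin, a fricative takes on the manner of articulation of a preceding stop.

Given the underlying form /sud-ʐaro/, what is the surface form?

[sudɖaro]

/ʐ/ is a voiced retroflex fricative. The preceding trigger /d/ is a stop, so /ʐ/ must become a stop as well.
A voiced retroflex stop is [ɖ], so the surface segment is [ɖ].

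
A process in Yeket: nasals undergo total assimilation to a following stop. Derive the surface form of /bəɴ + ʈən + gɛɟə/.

/ɴ/ is the segment targeted by the rule; it sits immediately before /ʈ/, so it assimilates completely and surfaces as [ʈ].
At the second juncture, /n/ likewise becomes [g] adjacent to /g/.

[bəʈʈəggɛɟə]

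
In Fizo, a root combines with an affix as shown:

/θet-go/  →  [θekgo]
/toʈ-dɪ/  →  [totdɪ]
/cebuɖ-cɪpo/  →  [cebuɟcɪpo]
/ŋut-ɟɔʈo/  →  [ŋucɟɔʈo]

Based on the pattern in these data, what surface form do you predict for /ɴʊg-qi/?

The data show regressive place assimilation: /t/ → [k] before /g/; /ʈ/ → [t] before /d/; /ɖ/ → [ɟ] before /c/; /t/ → [c] before /ɟ/. In each pair only place changes, matching the following consonant, while manner and voice stay constant.
The rule targets /g/ (voiced velar stop), which sits before the trigger /q/ (uvular).
Changing only its place to uvular gives [ɢ] — the voiced uvular stop.

[ɴʊɢqi]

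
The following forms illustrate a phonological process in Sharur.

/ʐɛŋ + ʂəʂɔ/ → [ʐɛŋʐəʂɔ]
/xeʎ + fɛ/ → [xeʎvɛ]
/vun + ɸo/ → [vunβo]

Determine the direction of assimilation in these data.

Underlying /ʂ/ is realised as [ʐ] next to /ŋ/; /ŋ/ itself does not change.
The change voiceless → voiced matches the voicing of the preceding /ŋ/, identifying this as voicing assimilation.
Checking the remaining alternations: /f/ → [v] after /ʎ/ (voiceless → voiced, matching voiced); /ɸ/ → [β] after /n/ (voiceless → voiced, matching voiced) — only voicing changes, and always toward the preceding segment.
Since the segment that changes follows the conditioning segment, the assimilation is progressive.

progressive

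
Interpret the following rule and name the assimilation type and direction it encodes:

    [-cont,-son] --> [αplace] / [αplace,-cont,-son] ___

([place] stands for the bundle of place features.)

The rule copies the place features (abbreviated [place]) from the environment onto the target, so the assimilating feature is place.
Since the environment is written before the underscore, the trigger precedes the target; the direction is progressive.

progressive place assimilation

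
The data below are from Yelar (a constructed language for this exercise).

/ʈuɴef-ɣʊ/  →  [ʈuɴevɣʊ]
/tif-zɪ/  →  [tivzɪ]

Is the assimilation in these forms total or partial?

partial assimilation

Underlying /f/ is realised as [v] next to /ɣ/; /ɣ/ itself does not change.
The change voiceless → voiced matches the voicing of the following /ɣ/, identifying this as voicing assimilation.
Place and manner are unchanged, so the assimilation is partial, not total.
The same holds elsewhere in the data: /f/ → [v] before /z/ (voiceless → voiced, matching voiced) — only voicing changes, and always toward the following segment.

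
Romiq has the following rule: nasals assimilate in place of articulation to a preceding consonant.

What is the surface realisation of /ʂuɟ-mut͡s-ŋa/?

/m/ is a voiced bilabial nasal. The preceding trigger /ɟ/ is palatal, so /m/ must become palatal as well.
A voiced palatal nasal is [ɲ], so the surface segment is [ɲ].
The same rule applies at the second boundary: /ŋ/ → [n] next to /t͡s/.

[ʂuɟɲut͡sna]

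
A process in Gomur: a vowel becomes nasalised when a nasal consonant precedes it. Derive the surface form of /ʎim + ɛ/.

[ʎimɛ̃]

/ɛ/ sits next to the nasal /m/ and is therefore nasalised to [ɛ̃].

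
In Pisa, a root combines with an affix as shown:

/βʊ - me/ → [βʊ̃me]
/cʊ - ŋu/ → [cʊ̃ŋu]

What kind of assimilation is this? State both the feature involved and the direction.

regressive nasality assimilation (vowel nasalisation)

The vowel /ʊ/ surfaces as nasalised [ʊ̃] next to the following nasal /m/ — it has acquired the [+nasal] feature of its neighbour.
The other form shows the same pattern: /ʊ/ → [ʊ̃] before /ŋ/ — each time a vowel is nasalised next to a following nasal.
Because the conditioning nasal is to the right of the vowel that changes, the process is regressive (anticipatory).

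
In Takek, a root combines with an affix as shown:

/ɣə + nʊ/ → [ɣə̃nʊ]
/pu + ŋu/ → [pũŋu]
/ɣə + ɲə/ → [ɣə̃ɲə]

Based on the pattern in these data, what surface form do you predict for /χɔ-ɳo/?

The data show regressive nasality assimilation (vowel nasalisation): /ə/ → [ə̃] before /n/; /u/ → [ũ] before /ŋ/; /ə/ → [ə̃] before /ɲ/ — a vowel is nasalised by an immediately following nasal consonant.
/ɔ/ sits next to the nasal /ɳ/ and is therefore nasalised to [ɔ̃].

[χɔ̃ɳo]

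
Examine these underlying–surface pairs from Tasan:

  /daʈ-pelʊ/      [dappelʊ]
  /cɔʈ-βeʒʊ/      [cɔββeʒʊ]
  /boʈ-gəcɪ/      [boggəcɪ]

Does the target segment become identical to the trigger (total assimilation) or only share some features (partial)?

Comparing underlying and surface forms, /ʈ/ → [β] is the alternation; the neighbouring /β/ is constant.
The output [β] is identical to the trigger /β/ — every feature (place, manner, voicing) has been copied — so this is total assimilation.
The remaining alternations confirm this: /ʈ/ → [p] before /p/; /ʈ/ → [g] before /g/ — in each case the output is a copy of the following consonant.

total assimilation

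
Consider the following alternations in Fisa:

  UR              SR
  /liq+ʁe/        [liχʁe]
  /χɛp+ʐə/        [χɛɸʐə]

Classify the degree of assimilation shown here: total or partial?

Comparing underlying and surface forms, /q/ → [χ] is the alternation; the neighbouring /ʁ/ is constant.
The change stop → fricative matches the manner of the following /ʁ/, identifying this as manner assimilation.
Place and voice are unchanged, so the assimilation is partial, not total.
The same holds elsewhere in the data: /p/ → [ɸ] before /ʐ/ (stop → fricative, matching a fricative) — only manner changes, and always toward the following segment.

partial assimilation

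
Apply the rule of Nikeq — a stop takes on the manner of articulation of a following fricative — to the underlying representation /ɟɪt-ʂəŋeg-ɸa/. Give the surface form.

The rule targets /t/ (voiceless alveolar stop), which sits before the trigger /ʂ/ (fricative).
A voiceless alveolar fricative is [s], so the surface segment is [s].
At the second juncture, /g/ likewise becomes [ɣ] adjacent to /ɸ/.

[ɟɪsʂəŋeɣɸa]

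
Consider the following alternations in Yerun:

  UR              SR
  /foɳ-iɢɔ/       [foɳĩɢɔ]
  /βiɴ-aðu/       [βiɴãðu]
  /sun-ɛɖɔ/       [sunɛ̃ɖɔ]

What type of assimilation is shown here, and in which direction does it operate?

progressive nasality assimilation (vowel nasalisation)

The vowel /i/ surfaces as nasalised [ĩ] next to the preceding nasal /ɳ/ — it has acquired the [+nasal] feature of its neighbour.
The other forms show the same pattern: /a/ → [ã] after /ɴ/; /ɛ/ → [ɛ̃] after /n/ — each time a vowel is nasalised next to a preceding nasal.
Because the conditioning nasal is to the left of the vowel that changes, the process is progressive (perseverative).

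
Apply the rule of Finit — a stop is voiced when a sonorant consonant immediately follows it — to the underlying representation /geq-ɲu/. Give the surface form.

The rule targets /q/ (voiceless uvular stop), which sits before the trigger /ɲ/ (voiced).
The voiced uvular stop is [ɢ], so /q/ → [ɢ].

[geɢɲu]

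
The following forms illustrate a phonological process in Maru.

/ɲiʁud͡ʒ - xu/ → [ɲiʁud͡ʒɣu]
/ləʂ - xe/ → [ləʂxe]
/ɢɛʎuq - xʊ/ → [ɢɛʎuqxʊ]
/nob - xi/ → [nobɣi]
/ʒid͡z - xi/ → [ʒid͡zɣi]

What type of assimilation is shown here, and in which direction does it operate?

Comparing underlying and surface forms, /x/ → [ɣ] is the alternation; the neighbouring /d͡ʒ/ is constant.
/x/ is voiceless while /d͡ʒ/ is voiced; the output [ɣ] is voiced, matching the trigger — so the feature that spreads is voicing.
Place and manner are unchanged, so the assimilation is partial, not total.
The other alternating forms pattern the same way: /x/ → [ɣ] after /b/ (voiceless → voiced, matching voiced); /x/ → [ɣ] after /d͡z/ (voiceless → voiced, matching voiced) — only voicing changes, and always toward the preceding segment.
Nothing changes in [ləʂxe], [ɢɛʎuqxʊ]: there the adjacent consonants already agree in voicing (/x/ and /ʂ/ are both voiceless; /x/ and /q/ are both voiceless), so these forms are consistent with the same rule.
Since the segment that changes follows the conditioning segment, the assimilation is progressive.

progressive voicing assimilation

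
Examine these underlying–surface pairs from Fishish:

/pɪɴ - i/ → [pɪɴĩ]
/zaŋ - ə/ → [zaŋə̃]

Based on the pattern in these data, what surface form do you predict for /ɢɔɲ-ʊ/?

The data show progressive nasality assimilation (vowel nasalisation): /i/ → [ĩ] after /ɴ/; /ə/ → [ə̃] after /ŋ/ — a vowel is nasalised by an immediately preceding nasal consonant.
The vowel /ʊ/ is adjacent to the preceding nasal /ɲ/, so it acquires [+nasal] and surfaces as [ʊ̃].

[ɢɔɲʊ̃]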